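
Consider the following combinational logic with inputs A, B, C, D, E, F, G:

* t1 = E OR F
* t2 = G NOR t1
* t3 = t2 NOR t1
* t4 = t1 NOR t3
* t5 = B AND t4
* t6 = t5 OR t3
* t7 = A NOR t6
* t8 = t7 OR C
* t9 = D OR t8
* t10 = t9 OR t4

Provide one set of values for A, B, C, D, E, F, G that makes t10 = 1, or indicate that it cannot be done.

A=1, B=1, C=1, D=0, E=1, F=0, G=0

t10 = t9 OR t4 must be 1, so at least one of t9, t4 is 1.
Check with A=1, B=1, C=1, D=0, E=1, F=0, G=0:
t1 = E OR F = 1 OR 0 = 1
t2 = G NOR t1 = 0 NOR 1 = 0
t3 = t2 NOR t1 = 0 NOR 1 = 0
t4 = t1 NOR t3 = 1 NOR 0 = 0
t5 = B AND t4 = 1 AND 0 = 0
t6 = t5 OR t3 = 0 OR 0 = 0
t7 = A NOR t6 = 1 NOR 0 = 0
t8 = t7 OR C = 0 OR 1 = 1
t9 = D OR t8 = 0 OR 1 = 1
t10 = t9 OR t4 = 1 OR 0 = 1
So t10 = 1 as required.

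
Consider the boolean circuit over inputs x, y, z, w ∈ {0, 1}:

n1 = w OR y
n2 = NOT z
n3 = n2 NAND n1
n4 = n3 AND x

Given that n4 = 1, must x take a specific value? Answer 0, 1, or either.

1

n4 = n3 AND x must be 1, so both n3 = 1 and x = 1.
n3 = n2 NAND n1 must be 1, so at least one of n2, n1 is 0.
Every assignment with n4 = 1 has x = 1; there are 5 such assignment(s).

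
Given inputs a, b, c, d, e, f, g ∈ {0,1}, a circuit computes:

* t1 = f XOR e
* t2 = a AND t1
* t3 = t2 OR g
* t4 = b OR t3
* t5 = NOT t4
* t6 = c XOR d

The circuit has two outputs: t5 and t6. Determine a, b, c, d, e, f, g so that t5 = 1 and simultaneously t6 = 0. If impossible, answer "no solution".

Check with a=0, b=0, c=0, d=0, e=0, f=1, g=0:
t1 = f XOR e = 1 XOR 0 = 1
t2 = a AND t1 = 0 AND 1 = 0
t3 = t2 OR g = 0 OR 0 = 0
t4 = b OR t3 = 0 OR 0 = 0
t5 = NOT t4 = NOT 0 = 1
t6 = c XOR d = 0 XOR 0 = 0
So t5 = 1 and t6 = 0.

a=0, b=0, c=0, d=0, e=0, f=1, g=0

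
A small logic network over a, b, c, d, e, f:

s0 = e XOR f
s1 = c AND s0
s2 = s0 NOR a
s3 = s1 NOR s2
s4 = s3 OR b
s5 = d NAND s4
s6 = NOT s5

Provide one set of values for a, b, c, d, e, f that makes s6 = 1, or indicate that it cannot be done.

s6 = NOT s5 must be 1, so s5 = 0.
s5 = d NAND s4 must be 0, so both d = 1 and s4 = 1.
s4 = s3 OR b must be 1, so at least one of s3, b is 1.
Check with a=1, b=1, c=1, d=1, e=0, f=0:
s0 = e XOR f = 0 XOR 0 = 0
s1 = c AND s0 = 1 AND 0 = 0
s2 = s0 NOR a = 0 NOR 1 = 0
s3 = s1 NOR s2 = 0 NOR 0 = 1
s4 = s3 OR b = 1 OR 1 = 1
s5 = d NAND s4 = 1 NAND 1 = 0
s6 = NOT s5 = NOT 0 = 1
So s6 = 1 as required.

a=1, b=1, c=1, d=1, e=0, f=0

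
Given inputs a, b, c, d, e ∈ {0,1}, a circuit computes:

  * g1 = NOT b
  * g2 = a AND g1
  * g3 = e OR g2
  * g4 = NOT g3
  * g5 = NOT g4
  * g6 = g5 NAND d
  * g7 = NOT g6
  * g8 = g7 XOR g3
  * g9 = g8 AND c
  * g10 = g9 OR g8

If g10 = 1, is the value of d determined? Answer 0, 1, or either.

0

g10 = g9 OR g8 must be 1, so at least one of g9, g8 is 1.
Every assignment with g10 = 1 has d = 0; there are 10 such assignment(s).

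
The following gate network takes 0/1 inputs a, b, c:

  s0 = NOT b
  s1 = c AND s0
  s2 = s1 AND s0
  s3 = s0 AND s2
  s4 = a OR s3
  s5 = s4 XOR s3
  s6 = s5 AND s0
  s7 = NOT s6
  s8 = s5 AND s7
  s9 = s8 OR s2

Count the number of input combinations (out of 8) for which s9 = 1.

4

s9 = s8 OR s2 must be 1, so at least one of s8, s2 is 1.
Enumerating the 8 input combinations, 4 give s9 = 1 and 4 give s9 = 0.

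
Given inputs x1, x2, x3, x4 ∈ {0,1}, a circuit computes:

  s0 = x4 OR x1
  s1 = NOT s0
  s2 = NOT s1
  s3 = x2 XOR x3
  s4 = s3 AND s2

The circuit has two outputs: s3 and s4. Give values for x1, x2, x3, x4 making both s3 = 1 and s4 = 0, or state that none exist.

Check with x1=0, x2=1, x3=0, x4=0:
s0 = x4 OR x1 = 0 OR 0 = 0
s1 = NOT s0 = NOT 0 = 1
s2 = NOT s1 = NOT 1 = 0
s3 = x2 XOR x3 = 1 XOR 0 = 1
s4 = s3 AND s2 = 1 AND 0 = 0
So s3 = 1 and s4 = 0.

x1=0, x2=1, x3=0, x4=0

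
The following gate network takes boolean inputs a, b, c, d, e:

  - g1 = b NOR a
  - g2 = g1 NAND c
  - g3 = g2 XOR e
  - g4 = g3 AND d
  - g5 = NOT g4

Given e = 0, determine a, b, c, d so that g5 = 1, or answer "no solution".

g5 = NOT g4 must be 1, so g4 = 0.
Check with e = 0 and a=1, b=0, c=1, d=0:
g1 = b NOR a = 0 NOR 1 = 0
g2 = g1 NAND c = 0 NAND 1 = 1
g3 = g2 XOR e = 1 XOR 0 = 1
g4 = g3 AND d = 1 AND 0 = 0
g5 = NOT g4 = NOT 0 = 1
So g5 = 1.

a=1 b=0 c=1 d=0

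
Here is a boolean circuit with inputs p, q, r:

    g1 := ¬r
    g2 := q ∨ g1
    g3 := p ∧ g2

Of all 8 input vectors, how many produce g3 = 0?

5

g3 = p ∧ g2 must be 0, so at least one of p, g2 is 0.
Enumerating the 8 input combinations, 5 give g3 = 0 and 3 give g3 = 1.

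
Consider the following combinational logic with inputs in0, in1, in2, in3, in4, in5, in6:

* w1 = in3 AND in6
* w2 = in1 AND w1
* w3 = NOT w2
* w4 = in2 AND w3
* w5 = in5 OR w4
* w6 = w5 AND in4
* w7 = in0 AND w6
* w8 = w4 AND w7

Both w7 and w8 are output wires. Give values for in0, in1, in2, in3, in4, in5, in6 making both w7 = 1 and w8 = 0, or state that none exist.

in0=1 in1=1 in2=0 in3=1 in4=1 in5=1 in6=1

Check with in0=1 in1=1 in2=0 in3=1 in4=1 in5=1 in6=1:
w1 = in3 AND in6 = 1 AND 1 = 1
w2 = in1 AND w1 = 1 AND 1 = 1
w3 = NOT w2 = NOT 1 = 0
w4 = in2 AND w3 = 0 AND 0 = 0
w5 = in5 OR w4 = 1 OR 0 = 1
w6 = w5 AND in4 = 1 AND 1 = 1
w7 = in0 AND w6 = 1 AND 1 = 1
w8 = w4 AND w7 = 0 AND 1 = 0
So w7 = 1 and w8 = 0.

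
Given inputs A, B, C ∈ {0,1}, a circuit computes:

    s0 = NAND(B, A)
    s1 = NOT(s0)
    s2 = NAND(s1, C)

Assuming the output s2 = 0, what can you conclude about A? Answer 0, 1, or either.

s2 = NAND(s1, C) must be 0, so both s1 = 1 and C = 1.
s1 = NOT(s0) must be 1, so s0 = 0.
s0 = NAND(B, A) must be 0, so both B = 1 and A = 1.
Every assignment with s2 = 0 has A = 1; there are 1 such assignment(s).
  A=1, B=1, C=1

1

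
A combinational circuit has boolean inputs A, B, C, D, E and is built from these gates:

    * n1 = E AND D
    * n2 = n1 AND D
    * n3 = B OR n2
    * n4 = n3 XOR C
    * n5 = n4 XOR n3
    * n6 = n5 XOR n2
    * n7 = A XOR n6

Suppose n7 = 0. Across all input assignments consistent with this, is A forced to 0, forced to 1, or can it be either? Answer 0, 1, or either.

Both values of A occur among assignments with n7 = 0:
  A=0: A=0, B=0, C=0, D=0, E=0
  A=1: A=1, B=0, C=0, D=1, E=1

either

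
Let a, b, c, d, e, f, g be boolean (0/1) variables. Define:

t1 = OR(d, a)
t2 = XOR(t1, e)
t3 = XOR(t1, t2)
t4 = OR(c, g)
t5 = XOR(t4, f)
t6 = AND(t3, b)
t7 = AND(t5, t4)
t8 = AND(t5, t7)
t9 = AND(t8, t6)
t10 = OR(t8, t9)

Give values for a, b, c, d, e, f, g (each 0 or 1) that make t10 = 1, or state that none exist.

t10 = OR(t8, t9) must be 1, so at least one of t8, t9 is 1.
Check with a=0 b=0 c=1 d=1 e=0 f=0 g=0:
t1 = OR(d, a) = OR(1, 0) = 1
t2 = XOR(t1, e) = XOR(1, 0) = 1
t3 = XOR(t1, t2) = XOR(1, 1) = 0
t4 = OR(c, g) = OR(1, 0) = 1
t5 = XOR(t4, f) = XOR(1, 0) = 1
t6 = AND(t3, b) = AND(0, 0) = 0
t7 = AND(t5, t4) = AND(1, 1) = 1
t8 = AND(t5, t7) = AND(1, 1) = 1
t9 = AND(t8, t6) = AND(1, 0) = 0
t10 = OR(t8, t9) = OR(1, 0) = 1
So t10 = 1 as required.

a=0 b=0 c=1 d=1 e=0 f=0 g=0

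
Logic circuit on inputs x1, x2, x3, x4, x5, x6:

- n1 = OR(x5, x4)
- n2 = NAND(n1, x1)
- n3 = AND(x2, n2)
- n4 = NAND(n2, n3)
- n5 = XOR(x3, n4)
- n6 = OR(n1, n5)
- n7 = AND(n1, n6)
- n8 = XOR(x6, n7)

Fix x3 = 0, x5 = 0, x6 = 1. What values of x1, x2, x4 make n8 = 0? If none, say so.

x1=0 x2=1 x4=1

Check with x3 = 0, x5 = 0, x6 = 1 and x1=0, x2=1, x4=1:
n1 = OR(x5, x4) = OR(0, 1) = 1
n2 = NAND(n1, x1) = NAND(1, 0) = 1
n3 = AND(x2, n2) = AND(1, 1) = 1
n4 = NAND(n2, n3) = NAND(1, 1) = 0
n5 = XOR(x3, n4) = XOR(0, 0) = 0
n6 = OR(n1, n5) = OR(1, 0) = 1
n7 = AND(n1, n6) = AND(1, 1) = 1
n8 = XOR(x6, n7) = XOR(1, 1) = 0
So n8 = 0.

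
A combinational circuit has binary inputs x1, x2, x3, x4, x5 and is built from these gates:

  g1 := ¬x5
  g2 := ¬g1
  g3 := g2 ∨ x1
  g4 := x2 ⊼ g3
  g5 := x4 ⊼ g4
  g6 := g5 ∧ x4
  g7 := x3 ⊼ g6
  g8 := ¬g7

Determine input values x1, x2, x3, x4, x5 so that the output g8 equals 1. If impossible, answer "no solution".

x1=1 x2=1 x3=1 x4=1 x5=0

g8 = ¬g7 must be 1, so g7 = 0.
g7 = x3 ⊼ g6 must be 0, so both x3 = 1 and g6 = 1.
Check with x1=1 x2=1 x3=1 x4=1 x5=0:
g1 = ¬x5 = ¬0 = 1
g2 = ¬g1 = ¬1 = 0
g3 = g2 ∨ x1 = 0 ∨ 1 = 1
g4 = x2 ⊼ g3 = 1 ⊼ 1 = 0
g5 = x4 ⊼ g4 = 1 ⊼ 0 = 1
g6 = g5 ∧ x4 = 1 ∧ 1 = 1
g7 = x3 ⊼ g6 = 1 ⊼ 1 = 0
g8 = ¬g7 = ¬0 = 1
So g8 = 1 as required.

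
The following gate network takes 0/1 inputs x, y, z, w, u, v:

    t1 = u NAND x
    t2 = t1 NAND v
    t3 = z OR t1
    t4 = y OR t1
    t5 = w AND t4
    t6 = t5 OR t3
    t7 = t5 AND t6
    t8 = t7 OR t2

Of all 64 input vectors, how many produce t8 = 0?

12

t8 = t7 OR t2 must be 0, so both t7 = 0 and t2 = 0.
Enumerating the 64 input combinations, 12 give t8 = 0 and 52 give t8 = 1.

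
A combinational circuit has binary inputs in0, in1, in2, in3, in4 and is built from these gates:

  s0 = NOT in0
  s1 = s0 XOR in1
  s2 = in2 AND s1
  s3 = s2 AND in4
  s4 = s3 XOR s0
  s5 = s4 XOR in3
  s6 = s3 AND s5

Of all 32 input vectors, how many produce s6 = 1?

2

s6 = s3 AND s5 must be 1, so both s3 = 1 and s5 = 1.
Satisfying assignments:
  in0=0, in1=0, in2=1, in3=1, in4=1
  in0=1, in1=1, in2=1, in3=0, in4=1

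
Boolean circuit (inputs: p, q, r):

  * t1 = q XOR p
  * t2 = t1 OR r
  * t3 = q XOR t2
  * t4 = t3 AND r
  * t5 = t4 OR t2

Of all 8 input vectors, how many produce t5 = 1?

6

t5 = t4 OR t2 must be 1, so at least one of t4, t2 is 1.
Satisfying assignments:
  p=0, q=0, r=1
  p=0, q=1, r=0
  p=0, q=1, r=1
  p=1, q=0, r=0
  p=1, q=0, r=1
  p=1, q=1, r=1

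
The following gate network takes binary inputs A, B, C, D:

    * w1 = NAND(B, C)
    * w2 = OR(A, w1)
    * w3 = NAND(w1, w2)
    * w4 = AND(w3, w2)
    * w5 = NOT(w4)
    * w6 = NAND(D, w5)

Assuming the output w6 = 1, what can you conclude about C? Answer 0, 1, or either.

Both values of C occur among assignments with w6 = 1:
  C=0: A=0, B=0, C=0, D=0
  C=1: A=0, B=0, C=1, D=0

either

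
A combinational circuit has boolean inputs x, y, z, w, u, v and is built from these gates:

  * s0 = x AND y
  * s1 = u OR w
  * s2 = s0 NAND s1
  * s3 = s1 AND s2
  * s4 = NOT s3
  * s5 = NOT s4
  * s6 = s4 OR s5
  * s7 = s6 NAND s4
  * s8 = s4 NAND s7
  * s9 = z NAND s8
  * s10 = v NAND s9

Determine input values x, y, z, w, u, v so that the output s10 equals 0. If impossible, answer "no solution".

s10 = v NAND s9 must be 0, so both v = 1 and s9 = 1.
s9 = z NAND s8 must be 1, so at least one of z, s8 is 0.
Check with x=0, y=0, z=0, w=0, u=1, v=1:
s0 = x AND y = 0 AND 0 = 0
s1 = u OR w = 1 OR 0 = 1
s2 = s0 NAND s1 = 0 NAND 1 = 1
s3 = s1 AND s2 = 1 AND 1 = 1
s4 = NOT s3 = NOT 1 = 0
s5 = NOT s4 = NOT 0 = 1
s6 = s4 OR s5 = 0 OR 1 = 1
s7 = s6 NAND s4 = 1 NAND 0 = 1
s8 = s4 NAND s7 = 0 NAND 1 = 1
s9 = z NAND s8 = 0 NAND 1 = 1
s10 = v NAND s9 = 1 NAND 1 = 0
So s10 = 0 as required.

x=0, y=0, z=0, w=0, u=1, v=1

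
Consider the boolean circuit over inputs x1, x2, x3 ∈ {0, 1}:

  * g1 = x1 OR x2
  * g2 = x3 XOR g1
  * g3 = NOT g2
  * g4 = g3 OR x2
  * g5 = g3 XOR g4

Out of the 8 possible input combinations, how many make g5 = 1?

2

g5 = g3 XOR g4 must be 1, so g3 and g4 differ.
Enumerating the 8 input combinations, 2 give g5 = 1 and 6 give g5 = 0.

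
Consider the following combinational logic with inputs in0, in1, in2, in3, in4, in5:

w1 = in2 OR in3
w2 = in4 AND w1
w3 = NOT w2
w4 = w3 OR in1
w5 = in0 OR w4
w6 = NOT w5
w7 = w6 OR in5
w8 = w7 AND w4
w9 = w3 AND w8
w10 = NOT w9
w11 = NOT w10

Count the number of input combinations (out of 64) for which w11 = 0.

44

w11 = NOT w10 must be 0, so w10 = 1.
w10 = NOT w9 must be 1, so w9 = 0.
Enumerating the 64 input combinations, 44 give w11 = 0 and 20 give w11 = 1.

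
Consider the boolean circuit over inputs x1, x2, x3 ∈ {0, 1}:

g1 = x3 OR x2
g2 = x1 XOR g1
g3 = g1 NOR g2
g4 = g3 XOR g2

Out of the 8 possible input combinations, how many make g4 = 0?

g4 = g3 XOR g2 must be 0, so g3 and g2 are equal.
Satisfying assignments:
  x1=1, x2=0, x3=1
  x1=1, x2=1, x3=0
  x1=1, x2=1, x3=1

3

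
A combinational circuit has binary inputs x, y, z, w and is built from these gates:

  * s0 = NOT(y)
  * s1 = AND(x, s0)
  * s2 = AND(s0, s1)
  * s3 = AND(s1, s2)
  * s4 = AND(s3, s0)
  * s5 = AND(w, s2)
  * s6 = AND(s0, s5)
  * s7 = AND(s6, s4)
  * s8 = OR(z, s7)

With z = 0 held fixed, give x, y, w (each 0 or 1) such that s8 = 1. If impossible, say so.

Check with z = 0 and x=1, y=0, w=1:
s0 = NOT(y) = NOT 0 = 1
s1 = AND(x, s0) = AND(1, 1) = 1
s2 = AND(s0, s1) = AND(1, 1) = 1
s3 = AND(s1, s2) = AND(1, 1) = 1
s4 = AND(s3, s0) = AND(1, 1) = 1
s5 = AND(w, s2) = AND(1, 1) = 1
s6 = AND(s0, s5) = AND(1, 1) = 1
s7 = AND(s6, s4) = AND(1, 1) = 1
s8 = OR(z, s7) = OR(0, 1) = 1
So s8 = 1.

x=1 y=0 w=1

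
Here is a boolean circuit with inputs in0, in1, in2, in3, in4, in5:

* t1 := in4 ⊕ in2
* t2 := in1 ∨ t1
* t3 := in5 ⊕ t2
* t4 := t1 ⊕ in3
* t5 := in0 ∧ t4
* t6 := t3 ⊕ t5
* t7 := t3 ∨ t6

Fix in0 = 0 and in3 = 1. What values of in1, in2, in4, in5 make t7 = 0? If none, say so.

in1=1 in2=1 in4=1 in5=1

t7 = t3 ∨ t6 must be 0, so both t3 = 0 and t6 = 0.
Check with in0 = 0 and in3 = 1 and in1=1, in2=1, in4=1, in5=1:
t1 = in4 ⊕ in2 = 1 ⊕ 1 = 0
t2 = in1 ∨ t1 = 1 ∨ 0 = 1
t3 = in5 ⊕ t2 = 1 ⊕ 1 = 0
t4 = t1 ⊕ in3 = 0 ⊕ 1 = 1
t5 = in0 ∧ t4 = 0 ∧ 1 = 0
t6 = t3 ⊕ t5 = 0 ⊕ 0 = 0
t7 = t3 ∨ t6 = 0 ∨ 0 = 0
So t7 = 0.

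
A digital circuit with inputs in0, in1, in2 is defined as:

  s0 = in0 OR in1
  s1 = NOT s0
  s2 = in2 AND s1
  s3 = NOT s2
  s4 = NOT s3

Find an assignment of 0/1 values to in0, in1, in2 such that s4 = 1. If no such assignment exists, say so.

in0=0, in1=0, in2=1

Check with in0=0, in1=0, in2=1:
s0 = in0 OR in1 = 0 OR 0 = 0
s1 = NOT s0 = NOT 0 = 1
s2 = in2 AND s1 = 1 AND 1 = 1
s3 = NOT s2 = NOT 1 = 0
s4 = NOT s3 = NOT 0 = 1
So s4 = 1 as required.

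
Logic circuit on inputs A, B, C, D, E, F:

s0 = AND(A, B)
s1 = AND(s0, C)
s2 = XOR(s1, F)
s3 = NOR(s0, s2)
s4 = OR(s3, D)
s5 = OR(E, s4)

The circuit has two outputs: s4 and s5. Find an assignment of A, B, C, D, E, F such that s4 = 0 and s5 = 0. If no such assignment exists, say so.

A=1 B=0 C=1 D=0 E=0 F=1

Check with A=1 B=0 C=1 D=0 E=0 F=1:
s0 = AND(A, B) = AND(1, 0) = 0
s1 = AND(s0, C) = AND(0, 1) = 0
s2 = XOR(s1, F) = XOR(0, 1) = 1
s3 = NOR(s0, s2) = NOR(0, 1) = 0
s4 = OR(s3, D) = OR(0, 0) = 0
s5 = OR(E, s4) = OR(0, 0) = 0
So s4 = 0 and s5 = 0.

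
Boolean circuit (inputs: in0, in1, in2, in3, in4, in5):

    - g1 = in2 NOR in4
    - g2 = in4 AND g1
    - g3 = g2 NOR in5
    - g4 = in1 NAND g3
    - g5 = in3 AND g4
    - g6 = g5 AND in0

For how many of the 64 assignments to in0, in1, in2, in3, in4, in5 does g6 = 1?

12

g6 = g5 AND in0 must be 1, so both g5 = 1 and in0 = 1.
g5 = in3 AND g4 must be 1, so both in3 = 1 and g4 = 1.
g4 = in1 NAND g3 must be 1, so at least one of in1, g3 is 0.
Enumerating the 64 input combinations, 12 give g6 = 1 and 52 give g6 = 0.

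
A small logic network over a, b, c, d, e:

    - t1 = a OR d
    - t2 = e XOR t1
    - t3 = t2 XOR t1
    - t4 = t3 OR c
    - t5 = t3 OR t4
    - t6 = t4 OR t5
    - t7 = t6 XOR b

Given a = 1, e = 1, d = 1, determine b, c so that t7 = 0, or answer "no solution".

t7 = t6 XOR b must be 0, so t6 and b are equal.
Check with a = 1, e = 1, d = 1 and b=1, c=0:
t1 = a OR d = 1 OR 1 = 1
t2 = e XOR t1 = 1 XOR 1 = 0
t3 = t2 XOR t1 = 0 XOR 1 = 1
t4 = t3 OR c = 1 OR 0 = 1
t5 = t3 OR t4 = 1 OR 1 = 1
t6 = t4 OR t5 = 1 OR 1 = 1
t7 = t6 XOR b = 1 XOR 1 = 0
So t7 = 0.

b=1, c=0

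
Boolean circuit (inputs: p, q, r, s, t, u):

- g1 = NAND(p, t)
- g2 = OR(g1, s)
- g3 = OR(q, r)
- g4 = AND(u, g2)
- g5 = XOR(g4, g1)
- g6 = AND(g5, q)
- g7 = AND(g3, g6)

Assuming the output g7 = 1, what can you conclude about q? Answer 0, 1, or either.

1

g7 = AND(g3, g6) must be 1, so both g3 = 1 and g6 = 1.
g3 = OR(q, r) must be 1, so at least one of q, r is 1.
Every assignment with g7 = 1 has q = 1; there are 14 such assignment(s).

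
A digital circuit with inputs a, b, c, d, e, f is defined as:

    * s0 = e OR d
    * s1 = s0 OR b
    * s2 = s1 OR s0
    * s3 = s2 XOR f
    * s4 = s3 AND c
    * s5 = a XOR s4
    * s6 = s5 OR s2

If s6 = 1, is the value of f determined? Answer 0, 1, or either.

Both values of f occur among assignments with s6 = 1:
  f=0: a=0, b=0, c=0, d=0, e=1, f=0
  f=1: a=0, b=0, c=0, d=0, e=1, f=1

either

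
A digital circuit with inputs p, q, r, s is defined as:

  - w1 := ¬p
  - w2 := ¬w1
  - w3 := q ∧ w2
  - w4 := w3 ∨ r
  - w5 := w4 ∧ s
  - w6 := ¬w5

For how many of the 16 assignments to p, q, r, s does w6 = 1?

11

w6 = ¬w5 must be 1, so w5 = 0.
w5 = w4 ∧ s must be 0, so at least one of w4, s is 0.
Enumerating the 16 input combinations, 11 give w6 = 1 and 5 give w6 = 0.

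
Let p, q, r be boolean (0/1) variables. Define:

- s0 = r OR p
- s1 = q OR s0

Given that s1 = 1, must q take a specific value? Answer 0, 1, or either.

either

Both values of q occur among assignments with s1 = 1:
  q=0: p=0, q=0, r=1
  q=1: p=0, q=1, r=0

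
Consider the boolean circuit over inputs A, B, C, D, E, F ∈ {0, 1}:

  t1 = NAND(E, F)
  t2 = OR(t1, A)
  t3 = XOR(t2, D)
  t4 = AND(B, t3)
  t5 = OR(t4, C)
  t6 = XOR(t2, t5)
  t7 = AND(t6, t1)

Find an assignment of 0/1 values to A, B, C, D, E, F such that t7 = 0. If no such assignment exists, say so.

t7 = AND(t6, t1) must be 0, so at least one of t6, t1 is 0.
Check with A=0 B=1 C=0 D=0 E=0 F=0:
t1 = NAND(E, F) = NAND(0, 0) = 1
t2 = OR(t1, A) = OR(1, 0) = 1
t3 = XOR(t2, D) = XOR(1, 0) = 1
t4 = AND(B, t3) = AND(1, 1) = 1
t5 = OR(t4, C) = OR(1, 0) = 1
t6 = XOR(t2, t5) = XOR(1, 1) = 0
t7 = AND(t6, t1) = AND(0, 1) = 0
So t7 = 0 as required.

A=0 B=1 C=0 D=0 E=0 F=0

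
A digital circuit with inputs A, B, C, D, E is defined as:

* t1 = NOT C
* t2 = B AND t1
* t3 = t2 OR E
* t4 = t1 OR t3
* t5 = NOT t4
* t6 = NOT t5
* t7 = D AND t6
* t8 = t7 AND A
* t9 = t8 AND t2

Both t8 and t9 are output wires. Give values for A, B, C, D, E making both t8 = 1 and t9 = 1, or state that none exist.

A=1 B=1 C=0 D=1 E=1

Check with A=1 B=1 C=0 D=1 E=1:
t1 = NOT C = NOT 0 = 1
t2 = B AND t1 = 1 AND 1 = 1
t3 = t2 OR E = 1 OR 1 = 1
t4 = t1 OR t3 = 1 OR 1 = 1
t5 = NOT t4 = NOT 1 = 0
t6 = NOT t5 = NOT 0 = 1
t7 = D AND t6 = 1 AND 1 = 1
t8 = t7 AND A = 1 AND 1 = 1
t9 = t8 AND t2 = 1 AND 1 = 1
So t8 = 1 and t9 = 1.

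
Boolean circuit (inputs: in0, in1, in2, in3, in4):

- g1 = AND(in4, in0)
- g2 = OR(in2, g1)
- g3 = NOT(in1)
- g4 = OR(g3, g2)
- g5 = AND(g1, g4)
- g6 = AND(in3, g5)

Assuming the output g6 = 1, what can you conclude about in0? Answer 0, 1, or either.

1

g6 = AND(in3, g5) must be 1, so both in3 = 1 and g5 = 1.
Every assignment with g6 = 1 has in0 = 1; there are 4 such assignment(s).
  in0=1, in1=0, in2=0, in3=1, in4=1
  in0=1, in1=0, in2=1, in3=1, in4=1
  in0=1, in1=1, in2=0, in3=1, in4=1
  in0=1, in1=1, in2=1, in3=1, in4=1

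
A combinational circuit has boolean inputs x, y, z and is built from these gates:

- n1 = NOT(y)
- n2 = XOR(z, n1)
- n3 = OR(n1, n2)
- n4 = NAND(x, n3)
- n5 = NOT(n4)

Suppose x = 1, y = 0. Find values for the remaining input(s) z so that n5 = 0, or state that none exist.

With x = 1, y = 0 fixed, none of the 2 settings of z give n5 = 0.
For example, with z=0:
n1 = NOT(y) = NOT 0 = 1
n2 = XOR(z, n1) = XOR(0, 1) = 1
n3 = OR(n1, n2) = OR(1, 1) = 1
n4 = NAND(x, n3) = NAND(1, 1) = 0
n5 = NOT(n4) = NOT 0 = 1
giving n5 = 1 ≠ 0.

no solution exists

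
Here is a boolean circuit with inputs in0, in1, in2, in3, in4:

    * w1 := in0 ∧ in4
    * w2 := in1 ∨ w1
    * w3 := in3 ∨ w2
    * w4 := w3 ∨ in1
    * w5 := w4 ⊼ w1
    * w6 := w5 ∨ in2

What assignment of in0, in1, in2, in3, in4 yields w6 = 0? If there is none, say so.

w6 = w5 ∨ in2 must be 0, so both w5 = 0 and in2 = 0.
w5 = w4 ⊼ w1 must be 0, so both w4 = 1 and w1 = 1.
w4 = w3 ∨ in1 must be 1, so at least one of w3, in1 is 1.
Check with in0=1, in1=1, in2=0, in3=1, in4=1:
w1 = in0 ∧ in4 = 1 ∧ 1 = 1
w2 = in1 ∨ w1 = 1 ∨ 1 = 1
w3 = in3 ∨ w2 = 1 ∨ 1 = 1
w4 = w3 ∨ in1 = 1 ∨ 1 = 1
w5 = w4 ⊼ w1 = 1 ⊼ 1 = 0
w6 = w5 ∨ in2 = 0 ∨ 0 = 0
So w6 = 0 as required.

in0=1, in1=1, in2=0, in3=1, in4=1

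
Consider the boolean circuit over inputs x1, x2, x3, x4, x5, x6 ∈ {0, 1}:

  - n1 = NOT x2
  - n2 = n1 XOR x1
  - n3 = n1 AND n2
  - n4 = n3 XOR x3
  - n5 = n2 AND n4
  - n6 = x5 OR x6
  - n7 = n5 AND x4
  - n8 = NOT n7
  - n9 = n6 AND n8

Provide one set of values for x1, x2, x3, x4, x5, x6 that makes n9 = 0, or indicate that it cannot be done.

x1=0, x2=0, x3=0, x4=1, x5=1, x6=0

n9 = n6 AND n8 must be 0, so at least one of n6, n8 is 0.
Check with x1=0, x2=0, x3=0, x4=1, x5=1, x6=0:
n1 = NOT x2 = NOT 0 = 1
n2 = n1 XOR x1 = 1 XOR 0 = 1
n3 = n1 AND n2 = 1 AND 1 = 1
n4 = n3 XOR x3 = 1 XOR 0 = 1
n5 = n2 AND n4 = 1 AND 1 = 1
n6 = x5 OR x6 = 1 OR 0 = 1
n7 = n5 AND x4 = 1 AND 1 = 1
n8 = NOT n7 = NOT 1 = 0
n9 = n6 AND n8 = 1 AND 0 = 0
So n9 = 0 as required.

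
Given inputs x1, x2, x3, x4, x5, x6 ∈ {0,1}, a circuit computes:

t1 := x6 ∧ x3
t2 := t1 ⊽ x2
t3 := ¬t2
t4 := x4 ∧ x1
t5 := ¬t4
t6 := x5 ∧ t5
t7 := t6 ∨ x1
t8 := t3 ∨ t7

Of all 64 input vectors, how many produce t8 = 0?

6

t8 = t3 ∨ t7 must be 0, so both t3 = 0 and t7 = 0.
Satisfying assignments:
  x1=0, x2=0, x3=0, x4=0, x5=0, x6=0
  x1=0, x2=0, x3=0, x4=0, x5=0, x6=1
  x1=0, x2=0, x3=0, x4=1, x5=0, x6=0
  x1=0, x2=0, x3=0, x4=1, x5=0, x6=1
  x1=0, x2=0, x3=1, x4=0, x5=0, x6=0
  x1=0, x2=0, x3=1, x4=1, x5=0, x6=0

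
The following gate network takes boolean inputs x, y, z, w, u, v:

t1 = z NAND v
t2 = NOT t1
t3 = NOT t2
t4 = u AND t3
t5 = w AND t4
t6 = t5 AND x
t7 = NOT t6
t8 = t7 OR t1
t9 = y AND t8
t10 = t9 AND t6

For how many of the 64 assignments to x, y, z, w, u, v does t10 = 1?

t10 = t9 AND t6 must be 1, so both t9 = 1 and t6 = 1.
Enumerating the 64 input combinations, 3 give t10 = 1 and 61 give t10 = 0.

3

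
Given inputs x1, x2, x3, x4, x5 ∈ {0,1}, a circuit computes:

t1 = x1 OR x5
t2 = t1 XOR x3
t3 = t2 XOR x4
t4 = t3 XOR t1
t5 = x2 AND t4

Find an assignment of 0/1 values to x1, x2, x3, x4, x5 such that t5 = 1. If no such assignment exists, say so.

x1=1, x2=1, x3=0, x4=1, x5=0

Check with x1=1, x2=1, x3=0, x4=1, x5=0:
t1 = x1 OR x5 = 1 OR 0 = 1
t2 = t1 XOR x3 = 1 XOR 0 = 1
t3 = t2 XOR x4 = 1 XOR 1 = 0
t4 = t3 XOR t1 = 0 XOR 1 = 1
t5 = x2 AND t4 = 1 AND 1 = 1
So t5 = 1 as required.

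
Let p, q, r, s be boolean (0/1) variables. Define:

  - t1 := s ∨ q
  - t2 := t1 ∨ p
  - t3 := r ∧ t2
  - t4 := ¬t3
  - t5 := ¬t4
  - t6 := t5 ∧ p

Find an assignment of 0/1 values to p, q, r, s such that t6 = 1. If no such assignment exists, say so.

p=1, q=1, r=1, s=0

t6 = t5 ∧ p must be 1, so both t5 = 1 and p = 1.
t5 = ¬t4 must be 1, so t4 = 0.
Check with p=1, q=1, r=1, s=0:
t1 = s ∨ q = 0 ∨ 1 = 1
t2 = t1 ∨ p = 1 ∨ 1 = 1
t3 = r ∧ t2 = 1 ∧ 1 = 1
t4 = ¬t3 = ¬1 = 0
t5 = ¬t4 = ¬0 = 1
t6 = t5 ∧ p = 1 ∧ 1 = 1
So t6 = 1 as required.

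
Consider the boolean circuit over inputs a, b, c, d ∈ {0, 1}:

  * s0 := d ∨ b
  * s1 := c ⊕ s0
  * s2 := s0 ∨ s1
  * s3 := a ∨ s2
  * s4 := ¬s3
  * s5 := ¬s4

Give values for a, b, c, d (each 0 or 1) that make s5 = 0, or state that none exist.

s5 = ¬s4 must be 0, so s4 = 1.
Check with a=0 b=0 c=0 d=0:
s0 = d ∨ b = 0 ∨ 0 = 0
s1 = c ⊕ s0 = 0 ⊕ 0 = 0
s2 = s0 ∨ s1 = 0 ∨ 0 = 0
s3 = a ∨ s2 = 0 ∨ 0 = 0
s4 = ¬s3 = ¬0 = 1
s5 = ¬s4 = ¬1 = 0
So s5 = 0 as required.

a=0 b=0 c=0 d=0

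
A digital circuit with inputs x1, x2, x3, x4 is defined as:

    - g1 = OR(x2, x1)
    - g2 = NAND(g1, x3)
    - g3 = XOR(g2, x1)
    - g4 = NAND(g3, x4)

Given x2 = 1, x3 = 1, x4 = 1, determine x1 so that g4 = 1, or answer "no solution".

g4 = NAND(g3, x4) must be 1, so at least one of g3, x4 is 0.
Check with x2 = 1, x3 = 1, x4 = 1 and x1=0:
g1 = OR(x2, x1) = OR(1, 0) = 1
g2 = NAND(g1, x3) = NAND(1, 1) = 0
g3 = XOR(g2, x1) = XOR(0, 0) = 0
g4 = NAND(g3, x4) = NAND(0, 1) = 1
So g4 = 1.

x1=0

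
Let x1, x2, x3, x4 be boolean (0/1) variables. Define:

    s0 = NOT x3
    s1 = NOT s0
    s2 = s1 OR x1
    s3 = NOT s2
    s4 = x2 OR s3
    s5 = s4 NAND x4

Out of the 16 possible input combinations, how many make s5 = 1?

11

s5 = s4 NAND x4 must be 1, so at least one of s4, x4 is 0.
Enumerating the 16 input combinations, 11 give s5 = 1 and 5 give s5 = 0.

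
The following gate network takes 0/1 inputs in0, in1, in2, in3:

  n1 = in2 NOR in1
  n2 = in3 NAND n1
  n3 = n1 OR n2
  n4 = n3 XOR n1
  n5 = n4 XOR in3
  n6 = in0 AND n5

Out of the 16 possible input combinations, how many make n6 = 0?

n6 = in0 AND n5 must be 0, so at least one of in0, n5 is 0.
Enumerating the 16 input combinations, 12 give n6 = 0 and 4 give n6 = 1.

12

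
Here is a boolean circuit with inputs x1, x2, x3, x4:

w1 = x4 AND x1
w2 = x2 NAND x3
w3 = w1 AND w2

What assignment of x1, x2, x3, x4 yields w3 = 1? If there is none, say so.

x1=1, x2=0, x3=0, x4=1

w3 = w1 AND w2 must be 1, so both w1 = 1 and w2 = 1.
Check with x1=1, x2=0, x3=0, x4=1:
w1 = x4 AND x1 = 1 AND 1 = 1
w2 = x2 NAND x3 = 0 NAND 0 = 1
w3 = w1 AND w2 = 1 AND 1 = 1
So w3 = 1 as required.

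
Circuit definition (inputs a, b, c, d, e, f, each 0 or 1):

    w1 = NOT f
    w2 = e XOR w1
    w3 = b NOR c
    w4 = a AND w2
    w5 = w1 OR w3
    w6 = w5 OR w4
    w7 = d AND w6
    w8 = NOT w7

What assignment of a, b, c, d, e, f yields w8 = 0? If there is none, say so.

a=1 b=0 c=1 d=1 e=1 f=0

w8 = NOT w7 must be 0, so w7 = 1.
w7 = d AND w6 must be 1, so both d = 1 and w6 = 1.
w6 = w5 OR w4 must be 1, so at least one of w5, w4 is 1.
Check with a=1 b=0 c=1 d=1 e=1 f=0:
w1 = NOT f = NOT 0 = 1
w2 = e XOR w1 = 1 XOR 1 = 0
w3 = b NOR c = 0 NOR 1 = 0
w4 = a AND w2 = 1 AND 0 = 0
w5 = w1 OR w3 = 1 OR 0 = 1
w6 = w5 OR w4 = 1 OR 0 = 1
w7 = d AND w6 = 1 AND 1 = 1
w8 = NOT w7 = NOT 1 = 0
So w8 = 0 as required.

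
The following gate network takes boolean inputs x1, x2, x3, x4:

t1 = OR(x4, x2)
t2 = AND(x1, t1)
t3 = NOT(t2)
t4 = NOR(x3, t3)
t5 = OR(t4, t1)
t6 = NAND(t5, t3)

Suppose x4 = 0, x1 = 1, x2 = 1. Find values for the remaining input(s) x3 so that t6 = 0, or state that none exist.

no solution exists

With x4 = 0, x1 = 1, x2 = 1 fixed, none of the 2 settings of x3 give t6 = 0.
For example, with x3=1:
t1 = OR(x4, x2) = OR(0, 1) = 1
t2 = AND(x1, t1) = AND(1, 1) = 1
t3 = NOT(t2) = NOT 1 = 0
t4 = NOR(x3, t3) = NOR(1, 0) = 0
t5 = OR(t4, t1) = OR(0, 1) = 1
t6 = NAND(t5, t3) = NAND(1, 0) = 1
giving t6 = 1 ≠ 0.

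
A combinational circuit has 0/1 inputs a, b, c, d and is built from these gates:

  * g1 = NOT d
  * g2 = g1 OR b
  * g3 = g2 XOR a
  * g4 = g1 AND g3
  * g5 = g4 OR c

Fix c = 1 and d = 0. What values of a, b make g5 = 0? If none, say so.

no solution exists

With c = 1 and d = 0 fixed, none of the 4 settings of a, b give g5 = 0.
For example, with a=0, b=0:
g1 = NOT d = NOT 0 = 1
g2 = g1 OR b = 1 OR 0 = 1
g3 = g2 XOR a = 1 XOR 0 = 1
g4 = g1 AND g3 = 1 AND 1 = 1
g5 = g4 OR c = 1 OR 1 = 1
giving g5 = 1 ≠ 0.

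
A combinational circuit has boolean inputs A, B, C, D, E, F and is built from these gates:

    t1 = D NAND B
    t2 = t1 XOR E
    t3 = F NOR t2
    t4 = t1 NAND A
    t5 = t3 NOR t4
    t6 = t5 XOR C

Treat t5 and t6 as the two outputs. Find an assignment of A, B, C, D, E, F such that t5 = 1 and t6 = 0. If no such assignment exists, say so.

A=1 B=0 C=1 D=1 E=1 F=1

Check with A=1 B=0 C=1 D=1 E=1 F=1:
t1 = D NAND B = 1 NAND 0 = 1
t2 = t1 XOR E = 1 XOR 1 = 0
t3 = F NOR t2 = 1 NOR 0 = 0
t4 = t1 NAND A = 1 NAND 1 = 0
t5 = t3 NOR t4 = 0 NOR 0 = 1
t6 = t5 XOR C = 1 XOR 1 = 0
So t5 = 1 and t6 = 0.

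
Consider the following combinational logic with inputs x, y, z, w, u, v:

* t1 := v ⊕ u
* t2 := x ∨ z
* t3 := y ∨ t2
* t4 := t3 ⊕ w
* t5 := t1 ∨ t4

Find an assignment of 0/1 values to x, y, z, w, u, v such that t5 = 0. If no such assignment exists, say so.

x=1, y=1, z=1, w=1, u=0, v=0

t5 = t1 ∨ t4 must be 0, so both t1 = 0 and t4 = 0.
t1 = v ⊕ u must be 0, so v and u are equal.
Check with x=1, y=1, z=1, w=1, u=0, v=0:
t1 = v ⊕ u = 0 ⊕ 0 = 0
t2 = x ∨ z = 1 ∨ 1 = 1
t3 = y ∨ t2 = 1 ∨ 1 = 1
t4 = t3 ⊕ w = 1 ⊕ 1 = 0
t5 = t1 ∨ t4 = 0 ∨ 0 = 0
So t5 = 0 as required.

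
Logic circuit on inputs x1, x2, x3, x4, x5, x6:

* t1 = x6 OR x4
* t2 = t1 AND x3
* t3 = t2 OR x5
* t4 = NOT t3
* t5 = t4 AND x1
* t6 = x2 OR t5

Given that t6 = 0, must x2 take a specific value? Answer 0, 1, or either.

t6 = x2 OR t5 must be 0, so both x2 = 0 and t5 = 0.
t5 = t4 AND x1 must be 0, so at least one of t4, x1 is 0.
Every assignment with t6 = 0 has x2 = 0; there are 27 such assignment(s).

0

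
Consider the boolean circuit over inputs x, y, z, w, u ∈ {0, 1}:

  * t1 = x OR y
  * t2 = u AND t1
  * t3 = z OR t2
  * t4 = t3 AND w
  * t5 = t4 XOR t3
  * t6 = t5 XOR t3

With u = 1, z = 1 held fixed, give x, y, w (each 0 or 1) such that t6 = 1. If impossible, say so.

Check with u = 1, z = 1 and x=0, y=1, w=1:
t1 = x OR y = 0 OR 1 = 1
t2 = u AND t1 = 1 AND 1 = 1
t3 = z OR t2 = 1 OR 1 = 1
t4 = t3 AND w = 1 AND 1 = 1
t5 = t4 XOR t3 = 1 XOR 1 = 0
t6 = t5 XOR t3 = 0 XOR 1 = 1
So t6 = 1.

x=0, y=1, w=1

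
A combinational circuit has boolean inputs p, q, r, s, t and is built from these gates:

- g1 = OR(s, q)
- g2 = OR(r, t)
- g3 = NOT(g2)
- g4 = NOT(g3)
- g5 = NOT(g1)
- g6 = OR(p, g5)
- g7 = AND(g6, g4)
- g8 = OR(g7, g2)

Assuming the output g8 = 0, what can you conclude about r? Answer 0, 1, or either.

0

g8 = OR(g7, g2) must be 0, so both g7 = 0 and g2 = 0.
g7 = AND(g6, g4) must be 0, so at least one of g6, g4 is 0.
g2 = OR(r, t) must be 0, so both r = 0 and t = 0.
Every assignment with g8 = 0 has r = 0; there are 8 such assignment(s).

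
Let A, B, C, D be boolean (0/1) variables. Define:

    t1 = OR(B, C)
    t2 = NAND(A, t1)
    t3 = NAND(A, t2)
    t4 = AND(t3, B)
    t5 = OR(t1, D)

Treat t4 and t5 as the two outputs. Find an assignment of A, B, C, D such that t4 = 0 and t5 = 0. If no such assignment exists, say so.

A=1, B=0, C=0, D=0

Check with A=1, B=0, C=0, D=0:
t1 = OR(B, C) = OR(0, 0) = 0
t2 = NAND(A, t1) = NAND(1, 0) = 1
t3 = NAND(A, t2) = NAND(1, 1) = 0
t4 = AND(t3, B) = AND(0, 0) = 0
t5 = OR(t1, D) = OR(0, 0) = 0
So t4 = 0 and t5 = 0.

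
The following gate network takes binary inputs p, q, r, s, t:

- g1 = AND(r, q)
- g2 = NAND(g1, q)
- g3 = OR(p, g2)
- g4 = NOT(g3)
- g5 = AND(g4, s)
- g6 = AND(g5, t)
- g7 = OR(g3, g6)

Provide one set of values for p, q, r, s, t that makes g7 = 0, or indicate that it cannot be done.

g7 = OR(g3, g6) must be 0, so both g3 = 0 and g6 = 0.
g3 = OR(p, g2) must be 0, so both p = 0 and g2 = 0.
Check with p=0 q=1 r=1 s=0 t=0:
g1 = AND(r, q) = AND(1, 1) = 1
g2 = NAND(g1, q) = NAND(1, 1) = 0
g3 = OR(p, g2) = OR(0, 0) = 0
g4 = NOT(g3) = NOT 0 = 1
g5 = AND(g4, s) = AND(1, 0) = 0
g6 = AND(g5, t) = AND(0, 0) = 0
g7 = OR(g3, g6) = OR(0, 0) = 0
So g7 = 0 as required.

p=0 q=1 r=1 s=0 t=0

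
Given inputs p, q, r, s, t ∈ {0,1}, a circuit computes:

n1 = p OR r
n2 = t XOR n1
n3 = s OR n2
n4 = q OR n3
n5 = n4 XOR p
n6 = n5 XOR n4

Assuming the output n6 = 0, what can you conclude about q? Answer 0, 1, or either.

either

Both values of q occur among assignments with n6 = 0:
  q=0: p=0, q=0, r=0, s=0, t=0
  q=1: p=0, q=1, r=0, s=0, t=0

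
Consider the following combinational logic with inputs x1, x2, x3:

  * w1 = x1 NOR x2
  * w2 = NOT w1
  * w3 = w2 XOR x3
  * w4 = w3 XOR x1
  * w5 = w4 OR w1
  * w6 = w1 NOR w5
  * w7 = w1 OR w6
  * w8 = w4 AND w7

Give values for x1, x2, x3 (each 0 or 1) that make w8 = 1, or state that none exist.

x1=0, x2=0, x3=1

Check with x1=0, x2=0, x3=1:
w1 = x1 NOR x2 = 0 NOR 0 = 1
w2 = NOT w1 = NOT 1 = 0
w3 = w2 XOR x3 = 0 XOR 1 = 1
w4 = w3 XOR x1 = 1 XOR 0 = 1
w5 = w4 OR w1 = 1 OR 1 = 1
w6 = w1 NOR w5 = 1 NOR 1 = 0
w7 = w1 OR w6 = 1 OR 0 = 1
w8 = w4 AND w7 = 1 AND 1 = 1
So w8 = 1 as required.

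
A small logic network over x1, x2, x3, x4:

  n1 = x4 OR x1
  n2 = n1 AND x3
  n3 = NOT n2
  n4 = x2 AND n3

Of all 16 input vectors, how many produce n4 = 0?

n4 = x2 AND n3 must be 0, so at least one of x2, n3 is 0.
Enumerating the 16 input combinations, 11 give n4 = 0 and 5 give n4 = 1.

11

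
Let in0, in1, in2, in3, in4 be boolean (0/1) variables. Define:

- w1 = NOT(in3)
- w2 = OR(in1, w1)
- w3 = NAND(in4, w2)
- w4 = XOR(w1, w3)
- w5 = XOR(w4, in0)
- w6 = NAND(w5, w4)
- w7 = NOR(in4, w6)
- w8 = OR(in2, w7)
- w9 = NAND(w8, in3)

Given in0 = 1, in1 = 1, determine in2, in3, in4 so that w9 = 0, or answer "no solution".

w9 = NAND(w8, in3) must be 0, so both w8 = 1 and in3 = 1.
w8 = OR(in2, w7) must be 1, so at least one of in2, w7 is 1.
Check with in0 = 1, in1 = 1 and in2=1, in3=1, in4=1:
w1 = NOT(in3) = NOT 1 = 0
w2 = OR(in1, w1) = OR(1, 0) = 1
w3 = NAND(in4, w2) = NAND(1, 1) = 0
w4 = XOR(w1, w3) = XOR(0, 0) = 0
w5 = XOR(w4, in0) = XOR(0, 1) = 1
w6 = NAND(w5, w4) = NAND(1, 0) = 1
w7 = NOR(in4, w6) = NOR(1, 1) = 0
w8 = OR(in2, w7) = OR(1, 0) = 1
w9 = NAND(w8, in3) = NAND(1, 1) = 0
So w9 = 0.

in2=1, in3=1, in4=1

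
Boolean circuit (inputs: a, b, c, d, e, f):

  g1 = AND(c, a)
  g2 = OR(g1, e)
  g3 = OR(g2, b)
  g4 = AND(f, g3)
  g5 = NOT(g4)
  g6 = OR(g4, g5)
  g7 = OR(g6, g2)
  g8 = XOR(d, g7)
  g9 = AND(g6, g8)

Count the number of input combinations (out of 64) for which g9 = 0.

32

g9 = AND(g6, g8) must be 0, so at least one of g6, g8 is 0.
Enumerating the 64 input combinations, 32 give g9 = 0 and 32 give g9 = 1.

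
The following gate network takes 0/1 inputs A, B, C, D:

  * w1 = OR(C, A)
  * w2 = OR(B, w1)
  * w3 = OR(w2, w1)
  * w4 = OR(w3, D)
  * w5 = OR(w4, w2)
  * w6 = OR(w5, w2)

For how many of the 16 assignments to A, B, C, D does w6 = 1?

w6 = OR(w5, w2) must be 1, so at least one of w5, w2 is 1.
Enumerating the 16 input combinations, 15 give w6 = 1 and 1 give w6 = 0.

15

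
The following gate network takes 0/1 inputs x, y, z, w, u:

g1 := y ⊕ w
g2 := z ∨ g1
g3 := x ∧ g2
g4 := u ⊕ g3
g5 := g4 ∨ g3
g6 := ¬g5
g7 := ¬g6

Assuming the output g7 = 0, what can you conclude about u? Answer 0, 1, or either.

g7 = ¬g6 must be 0, so g6 = 1.
g6 = ¬g5 must be 1, so g5 = 0.
g5 = g4 ∨ g3 must be 0, so both g4 = 0 and g3 = 0.
Every assignment with g7 = 0 has u = 0; there are 10 such assignment(s).

0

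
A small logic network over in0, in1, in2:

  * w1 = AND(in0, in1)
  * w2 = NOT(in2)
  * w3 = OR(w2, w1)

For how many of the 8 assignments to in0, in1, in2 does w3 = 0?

w3 = OR(w2, w1) must be 0, so both w2 = 0 and w1 = 0.
w2 = NOT(in2) must be 0, so in2 = 1.
w1 = AND(in0, in1) must be 0, so at least one of in0, in1 is 0.
Satisfying assignments:
  in0=0, in1=0, in2=1
  in0=0, in1=1, in2=1
  in0=1, in1=0, in2=1

3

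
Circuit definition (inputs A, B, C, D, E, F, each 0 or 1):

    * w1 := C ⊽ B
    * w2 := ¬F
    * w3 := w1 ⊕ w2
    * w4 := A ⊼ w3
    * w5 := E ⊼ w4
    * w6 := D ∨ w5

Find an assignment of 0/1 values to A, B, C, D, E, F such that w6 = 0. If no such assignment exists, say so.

A=0 B=1 C=0 D=0 E=1 F=0

Check with A=0 B=1 C=0 D=0 E=1 F=0:
w1 = C ⊽ B = 0 ⊽ 1 = 0
w2 = ¬F = ¬0 = 1
w3 = w1 ⊕ w2 = 0 ⊕ 1 = 1
w4 = A ⊼ w3 = 0 ⊼ 1 = 1
w5 = E ⊼ w4 = 1 ⊼ 1 = 0
w6 = D ∨ w5 = 0 ∨ 0 = 0
So w6 = 0 as required.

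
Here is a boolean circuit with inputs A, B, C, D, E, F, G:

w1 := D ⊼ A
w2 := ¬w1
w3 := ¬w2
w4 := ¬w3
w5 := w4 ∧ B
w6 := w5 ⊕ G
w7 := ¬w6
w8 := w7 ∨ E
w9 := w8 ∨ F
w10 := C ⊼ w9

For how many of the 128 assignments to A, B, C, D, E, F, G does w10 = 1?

w10 = C ⊼ w9 must be 1, so at least one of C, w9 is 0.
Enumerating the 128 input combinations, 72 give w10 = 1 and 56 give w10 = 0.

72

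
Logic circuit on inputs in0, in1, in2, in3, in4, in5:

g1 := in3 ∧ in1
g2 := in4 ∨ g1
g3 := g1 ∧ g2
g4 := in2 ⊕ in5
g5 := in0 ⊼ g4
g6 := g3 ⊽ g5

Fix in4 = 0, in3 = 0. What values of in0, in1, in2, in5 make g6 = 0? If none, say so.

g6 = g3 ⊽ g5 must be 0, so at least one of g3, g5 is 1.
Check with in4 = 0, in3 = 0 and in0=1, in1=1, in2=1, in5=1:
g1 = in3 ∧ in1 = 0 ∧ 1 = 0
g2 = in4 ∨ g1 = 0 ∨ 0 = 0
g3 = g1 ∧ g2 = 0 ∧ 0 = 0
g4 = in2 ⊕ in5 = 1 ⊕ 1 = 0
g5 = in0 ⊼ g4 = 1 ⊼ 0 = 1
g6 = g3 ⊽ g5 = 0 ⊽ 1 = 0
So g6 = 0.

in0=1 in1=1 in2=1 in5=1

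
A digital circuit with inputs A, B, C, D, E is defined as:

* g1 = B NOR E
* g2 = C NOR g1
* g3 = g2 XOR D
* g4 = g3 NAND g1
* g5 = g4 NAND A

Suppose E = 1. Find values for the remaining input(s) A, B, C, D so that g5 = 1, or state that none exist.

A=0, B=1, C=1, D=1

g5 = g4 NAND A must be 1, so at least one of g4, A is 0.
Check with E = 1 and A=0, B=1, C=1, D=1:
g1 = B NOR E = 1 NOR 1 = 0
g2 = C NOR g1 = 1 NOR 0 = 0
g3 = g2 XOR D = 0 XOR 1 = 1
g4 = g3 NAND g1 = 1 NAND 0 = 1
g5 = g4 NAND A = 1 NAND 0 = 1
So g5 = 1.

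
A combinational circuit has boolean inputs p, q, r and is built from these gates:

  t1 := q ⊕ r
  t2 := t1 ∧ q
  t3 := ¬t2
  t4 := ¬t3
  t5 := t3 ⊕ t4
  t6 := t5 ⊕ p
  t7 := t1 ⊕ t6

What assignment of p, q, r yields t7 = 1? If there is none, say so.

p=1 q=1 r=0

t7 = t1 ⊕ t6 must be 1, so t1 and t6 differ.
Check with p=1 q=1 r=0:
t1 = q ⊕ r = 1 ⊕ 0 = 1
t2 = t1 ∧ q = 1 ∧ 1 = 1
t3 = ¬t2 = ¬1 = 0
t4 = ¬t3 = ¬0 = 1
t5 = t3 ⊕ t4 = 0 ⊕ 1 = 1
t6 = t5 ⊕ p = 1 ⊕ 1 = 0
t7 = t1 ⊕ t6 = 1 ⊕ 0 = 1
So t7 = 1 as required.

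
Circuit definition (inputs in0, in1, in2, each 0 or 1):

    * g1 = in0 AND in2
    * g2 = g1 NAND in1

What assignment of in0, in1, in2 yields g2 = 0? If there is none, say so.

in0=1, in1=1, in2=1

Check with in0=1, in1=1, in2=1:
g1 = in0 AND in2 = 1 AND 1 = 1
g2 = g1 NAND in1 = 1 NAND 1 = 0
So g2 = 0 as required.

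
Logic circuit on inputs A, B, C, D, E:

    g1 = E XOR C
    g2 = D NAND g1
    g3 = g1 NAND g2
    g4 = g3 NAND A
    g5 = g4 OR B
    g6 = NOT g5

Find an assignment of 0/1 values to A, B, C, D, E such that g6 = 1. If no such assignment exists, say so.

g6 = NOT g5 must be 1, so g5 = 0.
g5 = g4 OR B must be 0, so both g4 = 0 and B = 0.
Check with A=1, B=0, C=0, D=1, E=1:
g1 = E XOR C = 1 XOR 0 = 1
g2 = D NAND g1 = 1 NAND 1 = 0
g3 = g1 NAND g2 = 1 NAND 0 = 1
g4 = g3 NAND A = 1 NAND 1 = 0
g5 = g4 OR B = 0 OR 0 = 0
g6 = NOT g5 = NOT 0 = 1
So g6 = 1 as required.

A=1, B=0, C=0, D=1, E=1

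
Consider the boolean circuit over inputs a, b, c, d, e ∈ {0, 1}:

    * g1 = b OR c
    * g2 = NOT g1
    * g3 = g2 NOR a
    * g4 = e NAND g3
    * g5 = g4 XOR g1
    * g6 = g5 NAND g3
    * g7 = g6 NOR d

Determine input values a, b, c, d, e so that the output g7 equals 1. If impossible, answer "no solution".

a=0 b=1 c=1 d=0 e=1

g7 = g6 NOR d must be 1, so both g6 = 0 and d = 0.
g6 = g5 NAND g3 must be 0, so both g5 = 1 and g3 = 1.
g5 = g4 XOR g1 must be 1, so g4 and g1 differ.
Check with a=0 b=1 c=1 d=0 e=1:
g1 = b OR c = 1 OR 1 = 1
g2 = NOT g1 = NOT 1 = 0
g3 = g2 NOR a = 0 NOR 0 = 1
g4 = e NAND g3 = 1 NAND 1 = 0
g5 = g4 XOR g1 = 0 XOR 1 = 1
g6 = g5 NAND g3 = 1 NAND 1 = 0
g7 = g6 NOR d = 0 NOR 0 = 1
So g7 = 1 as required.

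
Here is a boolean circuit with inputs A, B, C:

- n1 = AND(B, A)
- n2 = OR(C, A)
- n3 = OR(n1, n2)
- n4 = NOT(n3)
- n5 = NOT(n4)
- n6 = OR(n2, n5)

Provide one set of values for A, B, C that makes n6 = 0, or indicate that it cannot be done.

A=0, B=1, C=0

n6 = OR(n2, n5) must be 0, so both n2 = 0 and n5 = 0.
n2 = OR(C, A) must be 0, so both C = 0 and A = 0.
Check with A=0, B=1, C=0:
n1 = AND(B, A) = AND(1, 0) = 0
n2 = OR(C, A) = OR(0, 0) = 0
n3 = OR(n1, n2) = OR(0, 0) = 0
n4 = NOT(n3) = NOT 0 = 1
n5 = NOT(n4) = NOT 1 = 0
n6 = OR(n2, n5) = OR(0, 0) = 0
So n6 = 0 as required.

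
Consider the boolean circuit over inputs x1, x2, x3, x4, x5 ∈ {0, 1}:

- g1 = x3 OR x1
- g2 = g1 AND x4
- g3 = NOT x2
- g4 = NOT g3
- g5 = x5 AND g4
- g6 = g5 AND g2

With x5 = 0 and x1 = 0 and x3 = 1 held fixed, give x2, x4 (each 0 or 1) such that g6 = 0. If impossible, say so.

Check with x5 = 0 and x1 = 0 and x3 = 1 and x2=1, x4=1:
g1 = x3 OR x1 = 1 OR 0 = 1
g2 = g1 AND x4 = 1 AND 1 = 1
g3 = NOT x2 = NOT 1 = 0
g4 = NOT g3 = NOT 0 = 1
g5 = x5 AND g4 = 0 AND 1 = 0
g6 = g5 AND g2 = 0 AND 1 = 0
So g6 = 0.

x2=1, x4=1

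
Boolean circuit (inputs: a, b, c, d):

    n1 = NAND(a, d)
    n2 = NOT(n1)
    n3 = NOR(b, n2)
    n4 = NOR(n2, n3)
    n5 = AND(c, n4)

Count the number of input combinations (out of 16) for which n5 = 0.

n5 = AND(c, n4) must be 0, so at least one of c, n4 is 0.
Enumerating the 16 input combinations, 13 give n5 = 0 and 3 give n5 = 1.

13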